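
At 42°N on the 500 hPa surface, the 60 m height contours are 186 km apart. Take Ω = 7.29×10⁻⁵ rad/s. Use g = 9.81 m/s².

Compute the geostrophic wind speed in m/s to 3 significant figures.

32.4 m/s

Coriolis parameter at 42°N:
f = 2Ω sin φ = 2 × 7.29×10⁻⁵ × sin 42° = 9.76×10⁻⁵ s⁻¹
Height gradient: |∂Z/∂n| = 60 m / 186000 m = 3.23×10⁻⁴
On a pressure surface, geostrophic balance gives V_g = (g/f)|∂Z/∂n|:
V_g = 9.81 × 3.23×10⁻⁴ / 9.76×10⁻⁵ = 32.4 m/s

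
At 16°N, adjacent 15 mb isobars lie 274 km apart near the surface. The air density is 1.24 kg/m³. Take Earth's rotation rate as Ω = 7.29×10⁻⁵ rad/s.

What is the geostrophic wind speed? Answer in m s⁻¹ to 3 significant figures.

Coriolis parameter at 16°N:
f = 2Ω sin φ = 2 × 7.29×10⁻⁵ × sin 16° = 4.02×10⁻⁵ s⁻¹
Pressure gradient: |∂P/∂n| = 1500 Pa / 274000 m = 5.47×10⁻³ Pa/m
Geostrophic balance (pressure-gradient force = Coriolis force):
V_g = (1/(fρ)) |∂P/∂n| = 5.47×10⁻³ / (4.02×10⁻⁵ × 1.24) = 110 m/s

110 m s⁻¹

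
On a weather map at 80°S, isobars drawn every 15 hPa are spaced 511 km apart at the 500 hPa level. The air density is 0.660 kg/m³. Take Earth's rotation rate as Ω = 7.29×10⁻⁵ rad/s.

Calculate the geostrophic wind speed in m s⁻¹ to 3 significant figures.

31.0 m s⁻¹

Coriolis parameter at 80°S:
f = 2Ω sin φ = 2 × 7.29×10⁻⁵ × sin 80° = 1.44×10⁻⁴ s⁻¹
Pressure gradient: |∂P/∂n| = 1500 Pa / 511000 m = 2.94×10⁻³ Pa/m
Geostrophic balance (pressure-gradient force = Coriolis force):
V_g = (1/(fρ)) |∂P/∂n| = 2.94×10⁻³ / (1.44×10⁻⁴ × 0.660) = 31.0 m/s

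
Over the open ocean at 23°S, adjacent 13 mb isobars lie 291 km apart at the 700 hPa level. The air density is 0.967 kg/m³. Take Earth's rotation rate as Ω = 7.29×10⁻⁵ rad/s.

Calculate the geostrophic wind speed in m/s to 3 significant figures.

Coriolis parameter at 23°S:
f = 2Ω sin φ = 2 × 7.29×10⁻⁵ × sin 23° = 5.70×10⁻⁵ s⁻¹
Pressure gradient: |∂P/∂n| = 1300 Pa / 291000 m = 4.47×10⁻³ Pa/m
Geostrophic balance (pressure-gradient force = Coriolis force):
V_g = (1/(fρ)) |∂P/∂n| = 4.47×10⁻³ / (5.70×10⁻⁵ × 0.967) = 81.1 m/s

81.1 m/s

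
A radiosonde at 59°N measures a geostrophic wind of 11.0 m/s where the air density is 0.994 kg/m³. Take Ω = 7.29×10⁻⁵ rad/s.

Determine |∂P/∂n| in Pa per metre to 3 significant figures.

1.37×10⁻³ Pa/m

Coriolis parameter at 59°N:
f = 2Ω sin φ = 2 × 7.29×10⁻⁵ × sin 59° = 1.25×10⁻⁴ s⁻¹
Geostrophic balance rearranged: |∂P/∂n| = f ρ V_g
|∂P/∂n| = 1.25×10⁻⁴ × 0.994 × 11.0 = 1.37×10⁻³ Pa/m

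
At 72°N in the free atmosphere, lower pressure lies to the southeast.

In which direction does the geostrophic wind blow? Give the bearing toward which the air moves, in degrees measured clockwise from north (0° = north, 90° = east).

The pressure-gradient force points toward the southeast (bearing 135°).
Geostrophic balance: in the Northern Hemisphere the Coriolis force deflects motion to the right, so the geostrophic wind blows 90° to the right of the pressure-gradient force (low pressure on the left).
Rotating 135° by 90° clockwise gives 225° — the wind blows toward the southwest.

225°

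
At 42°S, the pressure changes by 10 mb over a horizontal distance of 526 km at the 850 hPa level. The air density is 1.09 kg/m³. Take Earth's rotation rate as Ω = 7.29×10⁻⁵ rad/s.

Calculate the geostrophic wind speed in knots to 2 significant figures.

35 knots

Coriolis parameter at 42°S:
f = 2Ω sin φ = 2 × 7.29×10⁻⁵ × sin 42° = 9.76×10⁻⁵ s⁻¹
Pressure gradient: |∂P/∂n| = 1000 Pa / 526000 m = 1.90×10⁻³ Pa/m
Geostrophic balance (pressure-gradient force = Coriolis force):
V_g = (1/(fρ)) |∂P/∂n| = 1.90×10⁻³ / (9.76×10⁻⁵ × 1.09) = 17.9 m/s
Converting: 17.9 m/s × 1.944 = 35 knots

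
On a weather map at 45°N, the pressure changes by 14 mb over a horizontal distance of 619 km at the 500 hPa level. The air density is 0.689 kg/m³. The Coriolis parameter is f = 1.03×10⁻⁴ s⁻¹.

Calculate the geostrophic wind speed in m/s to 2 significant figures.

32 m/s

Pressure gradient: |∂P/∂n| = 1400 Pa / 619000 m = 2.26×10⁻³ Pa/m
Geostrophic balance (pressure-gradient force = Coriolis force):
V_g = (1/(fρ)) |∂P/∂n| = 2.26×10⁻³ / (1.03×10⁻⁴ × 0.689) = 31.9 m/s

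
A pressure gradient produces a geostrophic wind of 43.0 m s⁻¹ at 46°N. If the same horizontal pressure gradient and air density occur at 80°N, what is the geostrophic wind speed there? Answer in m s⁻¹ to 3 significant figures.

With the same pressure gradient and density, V_g ∝ 1/f ∝ 1/sin φ.
V₂ = V₁ · sin φ₁ / sin φ₂ = 43.0 × sin 46° / sin 80°
V₂ = 43.0 × 0.7193/0.9848 = 31.4 m s⁻¹

31.4 m s⁻¹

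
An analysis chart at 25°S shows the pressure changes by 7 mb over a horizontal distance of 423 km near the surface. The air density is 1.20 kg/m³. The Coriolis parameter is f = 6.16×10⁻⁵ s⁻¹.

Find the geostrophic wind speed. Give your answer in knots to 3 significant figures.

Pressure gradient: |∂P/∂n| = 700 Pa / 423000 m = 1.65×10⁻³ Pa/m
Geostrophic balance (pressure-gradient force = Coriolis force):
V_g = (1/(fρ)) |∂P/∂n| = 1.65×10⁻³ / (6.16×10⁻⁵ × 1.20) = 22.4 m/s
Converting: 22.4 m/s × 1.944 = 43.5 knots

43.5 knots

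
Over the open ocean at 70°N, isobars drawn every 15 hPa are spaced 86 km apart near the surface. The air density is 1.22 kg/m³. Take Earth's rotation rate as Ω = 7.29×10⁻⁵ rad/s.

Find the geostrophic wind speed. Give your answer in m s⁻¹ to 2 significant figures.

Coriolis parameter at 70°N:
f = 2Ω sin φ = 2 × 7.29×10⁻⁵ × sin 70° = 1.37×10⁻⁴ s⁻¹
Pressure gradient: |∂P/∂n| = 1500 Pa / 86000 m = 1.74×10⁻² Pa/m
Geostrophic balance (pressure-gradient force = Coriolis force):
V_g = (1/(fρ)) |∂P/∂n| = 1.74×10⁻² / (1.37×10⁻⁴ × 1.22) = 104 m/s

100 m s⁻¹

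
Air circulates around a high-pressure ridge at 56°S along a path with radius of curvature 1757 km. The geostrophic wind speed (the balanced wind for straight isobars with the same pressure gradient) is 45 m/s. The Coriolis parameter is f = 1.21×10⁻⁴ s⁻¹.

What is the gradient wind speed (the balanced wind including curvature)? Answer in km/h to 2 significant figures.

230 km/h

Around a high, pressure-gradient force acts outward with centrifugal, so Coriolis balances both:
fV = (1/ρ)|∂P/∂n| + V²/R  →  V² − fR·V + fR·V_g = 0
With fR = 1.21×10⁻⁴ × 1757×10³ m = 213 m/s:
V = [fR − √((fR)² − 4 fR V_g)]/2 = [213 − √(213² − 4×213×45)]/2 = 64.7 m/s
Supergeostrophic (V > V_g = 45 m/s), as expected around a high.
Converting: 64.7 m/s × 3.6 = 230 km/h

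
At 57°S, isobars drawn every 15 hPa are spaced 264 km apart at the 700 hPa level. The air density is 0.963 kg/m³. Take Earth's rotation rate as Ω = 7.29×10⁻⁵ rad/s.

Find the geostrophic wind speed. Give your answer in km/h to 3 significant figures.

Coriolis parameter at 57°S:
f = 2Ω sin φ = 2 × 7.29×10⁻⁵ × sin 57° = 1.22×10⁻⁴ s⁻¹
Pressure gradient: |∂P/∂n| = 1500 Pa / 264000 m = 5.68×10⁻³ Pa/m
Geostrophic balance (pressure-gradient force = Coriolis force):
V_g = (1/(fρ)) |∂P/∂n| = 5.68×10⁻³ / (1.22×10⁻⁴ × 0.963) = 48.3 m/s
Converting: 48.3 m/s × 3.6 = 174 km/h

174 km/h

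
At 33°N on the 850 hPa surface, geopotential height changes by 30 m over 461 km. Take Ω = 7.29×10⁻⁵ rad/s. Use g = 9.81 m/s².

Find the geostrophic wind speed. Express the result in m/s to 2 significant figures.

Coriolis parameter at 33°N:
f = 2Ω sin φ = 2 × 7.29×10⁻⁵ × sin 33° = 7.94×10⁻⁵ s⁻¹
Height gradient: |∂Z/∂n| = 30 m / 461000 m = 6.51×10⁻⁵
On a pressure surface, geostrophic balance gives V_g = (g/f)|∂Z/∂n|:
V_g = 9.81 × 6.51×10⁻⁵ / 7.94×10⁻⁵ = 8.04 m/s

8.0 m/s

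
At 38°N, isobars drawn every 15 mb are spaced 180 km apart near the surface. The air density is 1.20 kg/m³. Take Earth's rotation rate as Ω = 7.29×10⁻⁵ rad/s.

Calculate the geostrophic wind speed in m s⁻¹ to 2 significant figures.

77 m s⁻¹

Coriolis parameter at 38°N:
f = 2Ω sin φ = 2 × 7.29×10⁻⁵ × sin 38° = 8.98×10⁻⁵ s⁻¹
Pressure gradient: |∂P/∂n| = 1500 Pa / 180000 m = 8.33×10⁻³ Pa/m
Geostrophic balance (pressure-gradient force = Coriolis force):
V_g = (1/(fρ)) |∂P/∂n| = 8.33×10⁻³ / (8.98×10⁻⁵ × 1.20) = 77.4 m/s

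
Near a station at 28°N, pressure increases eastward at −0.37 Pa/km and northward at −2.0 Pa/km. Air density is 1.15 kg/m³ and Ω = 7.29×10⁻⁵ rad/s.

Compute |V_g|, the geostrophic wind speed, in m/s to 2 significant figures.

26 m/s

Coriolis parameter at 28°N:
f = 2Ω sin φ = 2 × 7.29×10⁻⁵ × sin 28° = 6.84×10⁻⁵ s⁻¹
Component geostrophic relations (x east, y north):
u_g = −(1/(fρ)) ∂P/∂y,  v_g = (1/(fρ)) ∂P/∂x
u_g = −(−2.0×10⁻³)/(6.84×10⁻⁵ × 1.15) = 25.4 m/s;  v_g = (−0.37×10⁻³)/(6.84×10⁻⁵ × 1.15) = −4.70 m/s
|V_g| = √(u_g² + v_g²) = 25.8 m/s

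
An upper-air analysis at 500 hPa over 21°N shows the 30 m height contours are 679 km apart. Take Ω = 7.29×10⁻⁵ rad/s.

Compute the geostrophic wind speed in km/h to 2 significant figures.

Coriolis parameter at 21°N:
f = 2Ω sin φ = 2 × 7.29×10⁻⁵ × sin 21° = 5.23×10⁻⁵ s⁻¹
Height gradient: |∂Z/∂n| = 30 m / 679000 m = 4.42×10⁻⁵
On a pressure surface, geostrophic balance gives V_g = (g/f)|∂Z/∂n|:
V_g = 9.81 × 4.42×10⁻⁵ / 5.23×10⁻⁵ = 8.30 m/s
Converting: 8.30 m/s × 3.6 = 30 km/h

30 km/h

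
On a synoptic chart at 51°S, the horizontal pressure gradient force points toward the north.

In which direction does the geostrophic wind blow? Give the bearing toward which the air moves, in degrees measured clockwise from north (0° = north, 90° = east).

The pressure-gradient force points toward the north (bearing 000°).
Geostrophic balance: in the Southern Hemisphere the Coriolis force deflects motion to the left, so the geostrophic wind blows 90° to the left of the pressure-gradient force (low pressure on the right).
Rotating 000° by 90° counterclockwise gives 270° — the wind blows toward the west.

270°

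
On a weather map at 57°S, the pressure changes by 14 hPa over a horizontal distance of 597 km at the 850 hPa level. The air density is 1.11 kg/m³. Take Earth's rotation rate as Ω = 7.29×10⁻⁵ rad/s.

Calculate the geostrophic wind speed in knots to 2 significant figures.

34 knots

Coriolis parameter at 57°S:
f = 2Ω sin φ = 2 × 7.29×10⁻⁵ × sin 57° = 1.22×10⁻⁴ s⁻¹
Pressure gradient: |∂P/∂n| = 1400 Pa / 597000 m = 2.35×10⁻³ Pa/m
Geostrophic balance (pressure-gradient force = Coriolis force):
V_g = (1/(fρ)) |∂P/∂n| = 2.35×10⁻³ / (1.22×10⁻⁴ × 1.11) = 17.3 m/s
Converting: 17.3 m/s × 1.944 = 34 knots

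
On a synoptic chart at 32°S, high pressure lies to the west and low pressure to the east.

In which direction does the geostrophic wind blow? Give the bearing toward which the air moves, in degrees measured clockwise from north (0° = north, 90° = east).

000°

The pressure-gradient force points toward the east (bearing 090°).
Geostrophic balance: in the Southern Hemisphere the Coriolis force deflects motion to the left, so the geostrophic wind blows 90° to the left of the pressure-gradient force (low pressure on the right).
Rotating 090° by 90° counterclockwise gives 000° — the wind blows toward the north.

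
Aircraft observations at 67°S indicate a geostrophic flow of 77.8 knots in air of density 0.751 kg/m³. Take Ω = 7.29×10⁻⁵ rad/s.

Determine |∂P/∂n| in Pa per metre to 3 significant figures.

4.03×10⁻³ Pa/m

Coriolis parameter at 67°S:
f = 2Ω sin φ = 2 × 7.29×10⁻⁵ × sin 67° = 1.34×10⁻⁴ s⁻¹
Wind speed in SI: 77.8 knots = 40.0 m/s
Geostrophic balance rearranged: |∂P/∂n| = f ρ V_g
|∂P/∂n| = 1.34×10⁻⁴ × 0.751 × 40.0 = 4.03×10⁻³ Pa/m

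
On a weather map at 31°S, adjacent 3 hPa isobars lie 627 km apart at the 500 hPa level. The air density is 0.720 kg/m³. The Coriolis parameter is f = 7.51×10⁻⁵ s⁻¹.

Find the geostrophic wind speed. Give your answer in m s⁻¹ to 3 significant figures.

Pressure gradient: |∂P/∂n| = 300 Pa / 627000 m = 4.78×10⁻⁴ Pa/m
Geostrophic balance (pressure-gradient force = Coriolis force):
V_g = (1/(fρ)) |∂P/∂n| = 4.78×10⁻⁴ / (7.51×10⁻⁵ × 0.720) = 8.85 m/s

8.85 m s⁻¹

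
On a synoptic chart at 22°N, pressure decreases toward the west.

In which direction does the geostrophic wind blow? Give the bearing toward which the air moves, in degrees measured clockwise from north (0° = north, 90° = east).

000°

The pressure-gradient force points toward the west (bearing 270°).
Geostrophic balance: in the Northern Hemisphere the Coriolis force deflects motion to the right, so the geostrophic wind blows 90° to the right of the pressure-gradient force (low pressure on the left).
Rotating 270° by 90° clockwise gives 000° — the wind blows toward the north.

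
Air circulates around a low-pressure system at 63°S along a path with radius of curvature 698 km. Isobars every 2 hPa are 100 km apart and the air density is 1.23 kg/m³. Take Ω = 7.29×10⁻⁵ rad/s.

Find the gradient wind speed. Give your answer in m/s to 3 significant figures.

Coriolis parameter at 63°S:
f = 2Ω sin φ = 2 × 7.29×10⁻⁵ × sin 63° = 1.30×10⁻⁴ s⁻¹
Pressure gradient: |∂P/∂n| = 200 Pa / 100000 m = 2.00×10⁻³ Pa/m
Geostrophic speed: V_g = |∂P/∂n|/(fρ) = 2.00×10⁻³/(1.30×10⁻⁴ × 1.23) = 12.5 m/s
Around a low, centrifugal force acts outward with Coriolis, so pressure-gradient force balances both:
(1/ρ)|∂P/∂n| = fV + V²/R  →  V² + fR·V − fR·V_g = 0
With fR = 1.30×10⁻⁴ × 698×10³ m = 90.7 m/s:
V = [−fR + √((fR)² + 4 fR V_g)]/2 = [−90.7 + √(90.7² + 4×90.7×12.5)]/2 = 11.1 m/s
Subgeostrophic (V < V_g = 12.5 m/s), as expected around a low.

11.1 m/s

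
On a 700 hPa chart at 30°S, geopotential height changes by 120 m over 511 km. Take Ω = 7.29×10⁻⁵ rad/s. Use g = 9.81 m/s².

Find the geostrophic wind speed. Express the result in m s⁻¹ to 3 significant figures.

31.6 m s⁻¹

Coriolis parameter at 30°S:
f = 2Ω sin φ = 2 × 7.29×10⁻⁵ × sin 30° = 7.29×10⁻⁵ s⁻¹
Height gradient: |∂Z/∂n| = 120 m / 511000 m = 2.35×10⁻⁴
On a pressure surface, geostrophic balance gives V_g = (g/f)|∂Z/∂n|:
V_g = 9.81 × 2.35×10⁻⁴ / 7.29×10⁻⁵ = 31.6 m/s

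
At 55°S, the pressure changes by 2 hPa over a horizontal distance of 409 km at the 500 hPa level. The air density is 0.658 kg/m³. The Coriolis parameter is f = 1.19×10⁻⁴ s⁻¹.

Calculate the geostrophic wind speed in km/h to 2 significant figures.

Pressure gradient: |∂P/∂n| = 200 Pa / 409000 m = 4.89×10⁻⁴ Pa/m
Geostrophic balance (pressure-gradient force = Coriolis force):
V_g = (1/(fρ)) |∂P/∂n| = 4.89×10⁻⁴ / (1.19×10⁻⁴ × 0.658) = 6.25 m/s
Converting: 6.25 m/s × 3.6 = 22 km/h

22 km/h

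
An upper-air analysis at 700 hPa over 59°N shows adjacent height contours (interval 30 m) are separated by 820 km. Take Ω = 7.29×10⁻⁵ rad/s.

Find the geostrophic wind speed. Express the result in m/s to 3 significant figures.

Coriolis parameter at 59°N:
f = 2Ω sin φ = 2 × 7.29×10⁻⁵ × sin 59° = 1.25×10⁻⁴ s⁻¹
Height gradient: |∂Z/∂n| = 30 m / 820000 m = 3.66×10⁻⁵
On a pressure surface, geostrophic balance gives V_g = (g/f)|∂Z/∂n|:
V_g = 9.81 × 3.66×10⁻⁵ / 1.25×10⁻⁴ = 2.87 m/s

2.87 m/s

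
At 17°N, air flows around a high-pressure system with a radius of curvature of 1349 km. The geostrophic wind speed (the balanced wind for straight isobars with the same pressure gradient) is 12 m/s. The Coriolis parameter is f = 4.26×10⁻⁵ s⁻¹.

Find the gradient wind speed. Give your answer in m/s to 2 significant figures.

17 m/s

Around a high, pressure-gradient force acts outward with centrifugal, so Coriolis balances both:
fV = (1/ρ)|∂P/∂n| + V²/R  →  V² − fR·V + fR·V_g = 0
With fR = 4.26×10⁻⁵ × 1349×10³ m = 57.5 m/s:
V = [fR − √((fR)² − 4 fR V_g)]/2 = [57.5 − √(57.5² − 4×57.5×12)]/2 = 17.1 m/s
Supergeostrophic (V > V_g = 12 m/s), as expected around a high.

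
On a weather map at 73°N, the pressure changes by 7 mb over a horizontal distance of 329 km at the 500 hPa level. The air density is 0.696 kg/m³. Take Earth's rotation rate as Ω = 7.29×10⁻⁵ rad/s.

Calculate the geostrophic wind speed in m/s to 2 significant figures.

Coriolis parameter at 73°N:
f = 2Ω sin φ = 2 × 7.29×10⁻⁵ × sin 73° = 1.39×10⁻⁴ s⁻¹
Pressure gradient: |∂P/∂n| = 700 Pa / 329000 m = 2.13×10⁻³ Pa/m
Geostrophic balance (pressure-gradient force = Coriolis force):
V_g = (1/(fρ)) |∂P/∂n| = 2.13×10⁻³ / (1.39×10⁻⁴ × 0.696) = 21.9 m/s

22 m/s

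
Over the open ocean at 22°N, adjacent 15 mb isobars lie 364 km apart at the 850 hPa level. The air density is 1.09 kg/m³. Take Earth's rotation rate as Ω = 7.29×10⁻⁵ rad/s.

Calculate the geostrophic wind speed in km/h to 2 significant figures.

Coriolis parameter at 22°N:
f = 2Ω sin φ = 2 × 7.29×10⁻⁵ × sin 22° = 5.46×10⁻⁵ s⁻¹
Pressure gradient: |∂P/∂n| = 1500 Pa / 364000 m = 4.12×10⁻³ Pa/m
Geostrophic balance (pressure-gradient force = Coriolis force):
V_g = (1/(fρ)) |∂P/∂n| = 4.12×10⁻³ / (5.46×10⁻⁵ × 1.09) = 69.2 m/s
Converting: 69.2 m/s × 3.6 = 250 km/h

250 km/h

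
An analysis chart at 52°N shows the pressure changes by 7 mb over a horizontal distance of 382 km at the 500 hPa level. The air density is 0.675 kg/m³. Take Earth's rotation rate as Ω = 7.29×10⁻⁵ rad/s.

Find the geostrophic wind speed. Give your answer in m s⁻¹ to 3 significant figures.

23.6 m s⁻¹

Coriolis parameter at 52°N:
f = 2Ω sin φ = 2 × 7.29×10⁻⁵ × sin 52° = 1.15×10⁻⁴ s⁻¹
Pressure gradient: |∂P/∂n| = 700 Pa / 382000 m = 1.83×10⁻³ Pa/m
Geostrophic balance (pressure-gradient force = Coriolis force):
V_g = (1/(fρ)) |∂P/∂n| = 1.83×10⁻³ / (1.15×10⁻⁴ × 0.675) = 23.6 m/s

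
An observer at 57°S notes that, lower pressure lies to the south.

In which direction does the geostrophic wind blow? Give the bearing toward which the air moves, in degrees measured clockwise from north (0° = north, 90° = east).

The pressure-gradient force points toward the south (bearing 180°).
Geostrophic balance: in the Southern Hemisphere the Coriolis force deflects motion to the left, so the geostrophic wind blows 90° to the left of the pressure-gradient force (low pressure on the right).
Rotating 180° by 90° counterclockwise gives 090° — the wind blows toward the east.

090°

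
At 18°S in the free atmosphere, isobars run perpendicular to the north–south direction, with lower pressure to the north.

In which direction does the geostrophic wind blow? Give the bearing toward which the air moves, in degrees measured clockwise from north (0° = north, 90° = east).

The pressure-gradient force points toward the north (bearing 000°).
Geostrophic balance: in the Southern Hemisphere the Coriolis force deflects motion to the left, so the geostrophic wind blows 90° to the left of the pressure-gradient force (low pressure on the right).
Rotating 000° by 90° counterclockwise gives 270° — the wind blows toward the west.

270°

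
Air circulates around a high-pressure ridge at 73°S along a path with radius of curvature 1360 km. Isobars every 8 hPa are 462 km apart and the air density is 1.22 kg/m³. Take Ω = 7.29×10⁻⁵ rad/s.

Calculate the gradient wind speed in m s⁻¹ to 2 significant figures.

11 m s⁻¹

Coriolis parameter at 73°S:
f = 2Ω sin φ = 2 × 7.29×10⁻⁵ × sin 73° = 1.39×10⁻⁴ s⁻¹
Pressure gradient: |∂P/∂n| = 800 Pa / 462000 m = 1.73×10⁻³ Pa/m
Geostrophic speed: V_g = |∂P/∂n|/(fρ) = 1.73×10⁻³/(1.39×10⁻⁴ × 1.22) = 10.2 m/s
Around a high, pressure-gradient force acts outward with centrifugal, so Coriolis balances both:
fV = (1/ρ)|∂P/∂n| + V²/R  →  V² − fR·V + fR·V_g = 0
With fR = 1.39×10⁻⁴ × 1360×10³ m = 190 m/s:
V = [fR − √((fR)² − 4 fR V_g)]/2 = [190 − √(190² − 4×190×10.2)]/2 = 10.8 m/s
Supergeostrophic (V > V_g = 10.2 m/s), as expected around a high.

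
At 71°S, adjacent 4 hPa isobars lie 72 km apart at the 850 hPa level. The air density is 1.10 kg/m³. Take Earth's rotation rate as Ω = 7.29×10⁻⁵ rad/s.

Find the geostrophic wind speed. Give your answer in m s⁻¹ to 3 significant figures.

36.6 m s⁻¹

Coriolis parameter at 71°S:
f = 2Ω sin φ = 2 × 7.29×10⁻⁵ × sin 71° = 1.38×10⁻⁴ s⁻¹
Pressure gradient: |∂P/∂n| = 400 Pa / 72000 m = 5.56×10⁻³ Pa/m
Geostrophic balance (pressure-gradient force = Coriolis force):
V_g = (1/(fρ)) |∂P/∂n| = 5.56×10⁻³ / (1.38×10⁻⁴ × 1.10) = 36.6 m/s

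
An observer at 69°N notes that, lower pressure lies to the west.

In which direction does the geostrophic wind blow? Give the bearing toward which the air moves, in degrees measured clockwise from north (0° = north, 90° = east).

000°

The pressure-gradient force points toward the west (bearing 270°).
Geostrophic balance: in the Northern Hemisphere the Coriolis force deflects motion to the right, so the geostrophic wind blows 90° to the right of the pressure-gradient force (low pressure on the left).
Rotating 270° by 90° clockwise gives 000° — the wind blows toward the north.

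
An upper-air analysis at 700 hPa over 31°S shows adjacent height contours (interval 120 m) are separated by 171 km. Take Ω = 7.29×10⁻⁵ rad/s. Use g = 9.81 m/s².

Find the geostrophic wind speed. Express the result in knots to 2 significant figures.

180 knots

Coriolis parameter at 31°S:
f = 2Ω sin φ = 2 × 7.29×10⁻⁵ × sin 31° = 7.51×10⁻⁵ s⁻¹
Height gradient: |∂Z/∂n| = 120 m / 171000 m = 7.02×10⁻⁴
On a pressure surface, geostrophic balance gives V_g = (g/f)|∂Z/∂n|:
V_g = 9.81 × 7.02×10⁻⁴ / 7.51×10⁻⁵ = 91.7 m/s
Converting: 91.7 m/s × 1.944 = 180 knots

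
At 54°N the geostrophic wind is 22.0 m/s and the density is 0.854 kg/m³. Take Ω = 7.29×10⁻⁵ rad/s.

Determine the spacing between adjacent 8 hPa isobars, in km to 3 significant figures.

361 km

Coriolis parameter at 54°N:
f = 2Ω sin φ = 2 × 7.29×10⁻⁵ × sin 54° = 1.18×10⁻⁴ s⁻¹
Geostrophic balance rearranged: |∂P/∂n| = f ρ V_g
|∂P/∂n| = 1.18×10⁻⁴ × 0.854 × 22.0 = 2.22×10⁻³ Pa/m
Isobar spacing: Δn = ΔP/|∂P/∂n| = 800 Pa / 2.22×10⁻³ Pa/m = 360989 m ≈ 361 km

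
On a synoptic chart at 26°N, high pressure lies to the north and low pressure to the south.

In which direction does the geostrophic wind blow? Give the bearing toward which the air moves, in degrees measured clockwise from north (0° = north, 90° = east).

The pressure-gradient force points toward the south (bearing 180°).
Geostrophic balance: in the Northern Hemisphere the Coriolis force deflects motion to the right, so the geostrophic wind blows 90° to the right of the pressure-gradient force (low pressure on the left).
Rotating 180° by 90° clockwise gives 270° — the wind blows toward the west.

270°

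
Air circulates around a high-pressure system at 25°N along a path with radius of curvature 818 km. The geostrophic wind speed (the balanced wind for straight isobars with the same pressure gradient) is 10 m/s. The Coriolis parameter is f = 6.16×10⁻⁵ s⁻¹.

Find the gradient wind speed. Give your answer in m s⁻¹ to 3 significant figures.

Around a high, pressure-gradient force acts outward with centrifugal, so Coriolis balances both:
fV = (1/ρ)|∂P/∂n| + V²/R  →  V² − fR·V + fR·V_g = 0
With fR = 6.16×10⁻⁵ × 818×10³ m = 50.4 m/s:
V = [fR − √((fR)² − 4 fR V_g)]/2 = [50.4 − √(50.4² − 4×50.4×10)]/2 = 13.8 m/s
Supergeostrophic (V > V_g = 10 m/s), as expected around a high.

13.8 m s⁻¹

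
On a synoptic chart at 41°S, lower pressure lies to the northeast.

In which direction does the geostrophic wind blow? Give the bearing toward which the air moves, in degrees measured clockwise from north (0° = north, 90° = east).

315°

The pressure-gradient force points toward the northeast (bearing 045°).
Geostrophic balance: in the Southern Hemisphere the Coriolis force deflects motion to the left, so the geostrophic wind blows 90° to the left of the pressure-gradient force (low pressure on the right).
Rotating 045° by 90° counterclockwise gives 315° — the wind blows toward the northwest.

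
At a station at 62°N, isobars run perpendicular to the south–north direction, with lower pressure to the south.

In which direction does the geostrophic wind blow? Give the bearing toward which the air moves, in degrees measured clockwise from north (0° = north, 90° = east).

The pressure-gradient force points toward the south (bearing 180°).
Geostrophic balance: in the Northern Hemisphere the Coriolis force deflects motion to the right, so the geostrophic wind blows 90° to the right of the pressure-gradient force (low pressure on the left).
Rotating 180° by 90° clockwise gives 270° — the wind blows toward the west.

270°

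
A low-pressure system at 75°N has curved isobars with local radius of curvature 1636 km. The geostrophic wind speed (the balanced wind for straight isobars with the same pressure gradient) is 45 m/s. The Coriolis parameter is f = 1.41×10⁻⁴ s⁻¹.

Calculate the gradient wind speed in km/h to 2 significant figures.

140 km/h

Around a low, centrifugal force acts outward with Coriolis, so pressure-gradient force balances both:
(1/ρ)|∂P/∂n| = fV + V²/R  →  V² + fR·V − fR·V_g = 0
With fR = 1.41×10⁻⁴ × 1636×10³ m = 231 m/s:
V = [−fR + √((fR)² + 4 fR V_g)]/2 = [−231 + √(231² + 4×231×45)]/2 = 38.6 m/s
Subgeostrophic (V < V_g = 45 m/s), as expected around a low.
Converting: 38.6 m/s × 3.6 = 140 km/h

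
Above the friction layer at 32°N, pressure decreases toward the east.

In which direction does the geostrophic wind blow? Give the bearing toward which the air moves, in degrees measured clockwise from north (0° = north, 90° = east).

180°

The pressure-gradient force points toward the east (bearing 090°).
Geostrophic balance: in the Northern Hemisphere the Coriolis force deflects motion to the right, so the geostrophic wind blows 90° to the right of the pressure-gradient force (low pressure on the left).
Rotating 090° by 90° clockwise gives 180° — the wind blows toward the south.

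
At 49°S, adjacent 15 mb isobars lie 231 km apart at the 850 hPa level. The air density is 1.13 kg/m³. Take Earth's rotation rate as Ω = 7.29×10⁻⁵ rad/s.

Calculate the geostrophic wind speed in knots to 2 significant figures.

Coriolis parameter at 49°S:
f = 2Ω sin φ = 2 × 7.29×10⁻⁵ × sin 49° = 1.10×10⁻⁴ s⁻¹
Pressure gradient: |∂P/∂n| = 1500 Pa / 231000 m = 6.49×10⁻³ Pa/m
Geostrophic balance (pressure-gradient force = Coriolis force):
V_g = (1/(fρ)) |∂P/∂n| = 6.49×10⁻³ / (1.10×10⁻⁴ × 1.13) = 52.2 m/s
Converting: 52.2 m/s × 1.944 = 100 knots

100 knots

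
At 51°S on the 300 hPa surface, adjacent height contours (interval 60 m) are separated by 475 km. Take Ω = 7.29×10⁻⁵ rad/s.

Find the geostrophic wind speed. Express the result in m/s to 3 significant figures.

Coriolis parameter at 51°S:
f = 2Ω sin φ = 2 × 7.29×10⁻⁵ × sin 51° = 1.13×10⁻⁴ s⁻¹
Height gradient: |∂Z/∂n| = 60 m / 475000 m = 1.26×10⁻⁴
On a pressure surface, geostrophic balance gives V_g = (g/f)|∂Z/∂n|:
V_g = 9.81 × 1.26×10⁻⁴ / 1.13×10⁻⁴ = 10.9 m/s

10.9 m/s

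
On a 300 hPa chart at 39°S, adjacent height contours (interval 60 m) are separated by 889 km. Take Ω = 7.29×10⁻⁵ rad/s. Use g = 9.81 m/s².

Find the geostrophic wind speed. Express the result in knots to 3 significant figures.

14.0 knots

Coriolis parameter at 39°S:
f = 2Ω sin φ = 2 × 7.29×10⁻⁵ × sin 39° = 9.18×10⁻⁵ s⁻¹
Height gradient: |∂Z/∂n| = 60 m / 889000 m = 6.75×10⁻⁵
On a pressure surface, geostrophic balance gives V_g = (g/f)|∂Z/∂n|:
V_g = 9.81 × 6.75×10⁻⁵ / 9.18×10⁻⁵ = 7.22 m/s
Converting: 7.22 m/s × 1.944 = 14.0 knots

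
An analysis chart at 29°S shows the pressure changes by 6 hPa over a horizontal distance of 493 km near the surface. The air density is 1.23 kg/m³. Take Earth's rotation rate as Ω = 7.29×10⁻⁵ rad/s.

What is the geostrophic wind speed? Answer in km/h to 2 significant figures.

Coriolis parameter at 29°S:
f = 2Ω sin φ = 2 × 7.29×10⁻⁵ × sin 29° = 7.07×10⁻⁵ s⁻¹
Pressure gradient: |∂P/∂n| = 600 Pa / 493000 m = 1.22×10⁻³ Pa/m
Geostrophic balance (pressure-gradient force = Coriolis force):
V_g = (1/(fρ)) |∂P/∂n| = 1.22×10⁻³ / (7.07×10⁻⁵ × 1.23) = 14.0 m/s
Converting: 14.0 m/s × 3.6 = 50 km/h

50 km/h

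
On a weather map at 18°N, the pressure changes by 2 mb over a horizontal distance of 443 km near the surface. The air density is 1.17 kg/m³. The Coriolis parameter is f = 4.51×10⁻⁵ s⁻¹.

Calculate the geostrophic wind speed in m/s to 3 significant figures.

Pressure gradient: |∂P/∂n| = 200 Pa / 443000 m = 4.51×10⁻⁴ Pa/m
Geostrophic balance (pressure-gradient force = Coriolis force):
V_g = (1/(fρ)) |∂P/∂n| = 4.51×10⁻⁴ / (4.51×10⁻⁵ × 1.17) = 8.56 m/s

8.56 m/s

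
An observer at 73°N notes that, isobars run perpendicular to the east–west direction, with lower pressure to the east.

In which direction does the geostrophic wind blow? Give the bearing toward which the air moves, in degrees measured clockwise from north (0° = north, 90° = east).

180°

The pressure-gradient force points toward the east (bearing 090°).
Geostrophic balance: in the Northern Hemisphere the Coriolis force deflects motion to the right, so the geostrophic wind blows 90° to the right of the pressure-gradient force (low pressure on the left).
Rotating 090° by 90° clockwise gives 180° — the wind blows toward the south.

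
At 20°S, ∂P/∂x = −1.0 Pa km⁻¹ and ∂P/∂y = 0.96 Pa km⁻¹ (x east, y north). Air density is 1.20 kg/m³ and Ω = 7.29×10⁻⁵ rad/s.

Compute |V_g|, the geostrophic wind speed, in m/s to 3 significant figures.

Coriolis parameter at 20°S:
f = 2Ω sin φ = 2 × 7.29×10⁻⁵ × sin 20° = 4.99×10⁻⁵ s⁻¹
In the Southern Hemisphere f is negative: f = −4.99×10⁻⁵ s⁻¹.
Component geostrophic relations (x east, y north):
u_g = −(1/(fρ)) ∂P/∂y,  v_g = (1/(fρ)) ∂P/∂x
u_g = −(0.96×10⁻³)/(−4.99×10⁻⁵ × 1.20) = 16.0 m/s;  v_g = (−1.0×10⁻³)/(−4.99×10⁻⁵ × 1.20) = 16.7 m/s
|V_g| = √(u_g² + v_g²) = 23.2 m/s

23.2 m/s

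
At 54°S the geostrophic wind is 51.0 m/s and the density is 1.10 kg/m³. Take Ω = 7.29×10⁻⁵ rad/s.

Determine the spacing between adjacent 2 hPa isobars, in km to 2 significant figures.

30 km

Coriolis parameter at 54°S:
f = 2Ω sin φ = 2 × 7.29×10⁻⁵ × sin 54° = 1.18×10⁻⁴ s⁻¹
Geostrophic balance rearranged: |∂P/∂n| = f ρ V_g
|∂P/∂n| = 1.18×10⁻⁴ × 1.10 × 51.0 = 6.62×10⁻³ Pa/m
Isobar spacing: Δn = ΔP/|∂P/∂n| = 200 Pa / 6.62×10⁻³ Pa/m = 30224 m ≈ 30 km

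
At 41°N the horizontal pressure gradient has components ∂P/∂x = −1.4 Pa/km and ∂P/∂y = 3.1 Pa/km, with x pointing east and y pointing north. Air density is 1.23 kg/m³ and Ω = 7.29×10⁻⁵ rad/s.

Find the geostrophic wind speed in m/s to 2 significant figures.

29 m/s

Coriolis parameter at 41°N:
f = 2Ω sin φ = 2 × 7.29×10⁻⁵ × sin 41° = 9.57×10⁻⁵ s⁻¹
Component geostrophic relations (x east, y north):
u_g = −(1/(fρ)) ∂P/∂y,  v_g = (1/(fρ)) ∂P/∂x
u_g = −(3.1×10⁻³)/(9.57×10⁻⁵ × 1.23) = −26.3 m/s;  v_g = (−1.4×10⁻³)/(9.57×10⁻⁵ × 1.23) = −11.9 m/s
|V_g| = √(u_g² + v_g²) = 28.9 m/s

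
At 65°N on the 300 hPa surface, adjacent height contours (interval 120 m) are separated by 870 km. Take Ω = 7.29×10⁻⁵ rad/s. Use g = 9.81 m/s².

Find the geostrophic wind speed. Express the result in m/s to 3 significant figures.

Coriolis parameter at 65°N:
f = 2Ω sin φ = 2 × 7.29×10⁻⁵ × sin 65° = 1.32×10⁻⁴ s⁻¹
Height gradient: |∂Z/∂n| = 120 m / 870000 m = 1.38×10⁻⁴
On a pressure surface, geostrophic balance gives V_g = (g/f)|∂Z/∂n|:
V_g = 9.81 × 1.38×10⁻⁴ / 1.32×10⁻⁴ = 10.2 m/s

10.2 m/s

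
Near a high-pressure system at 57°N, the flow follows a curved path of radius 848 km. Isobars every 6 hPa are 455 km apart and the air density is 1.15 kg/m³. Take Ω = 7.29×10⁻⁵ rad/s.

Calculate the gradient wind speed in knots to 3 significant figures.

Coriolis parameter at 57°N:
f = 2Ω sin φ = 2 × 7.29×10⁻⁵ × sin 57° = 1.22×10⁻⁴ s⁻¹
Pressure gradient: |∂P/∂n| = 600 Pa / 455000 m = 1.32×10⁻³ Pa/m
Geostrophic speed: V_g = |∂P/∂n|/(fρ) = 1.32×10⁻³/(1.22×10⁻⁴ × 1.15) = 9.38 m/s
Around a high, pressure-gradient force acts outward with centrifugal, so Coriolis balances both:
fV = (1/ρ)|∂P/∂n| + V²/R  →  V² − fR·V + fR·V_g = 0
With fR = 1.22×10⁻⁴ × 848×10³ m = 104 m/s:
V = [fR − √((fR)² − 4 fR V_g)]/2 = [104 − √(104² − 4×104×9.38)]/2 = 10.4 m/s
Supergeostrophic (V > V_g = 9.38 m/s), as expected around a high.
Converting: 10.4 m/s × 1.944 = 20.3 knots

20.3 knots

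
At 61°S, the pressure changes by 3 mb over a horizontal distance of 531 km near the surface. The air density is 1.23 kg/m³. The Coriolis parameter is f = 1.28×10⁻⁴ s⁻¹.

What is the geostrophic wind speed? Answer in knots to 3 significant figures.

Pressure gradient: |∂P/∂n| = 300 Pa / 531000 m = 5.65×10⁻⁴ Pa/m
Geostrophic balance (pressure-gradient force = Coriolis force):
V_g = (1/(fρ)) |∂P/∂n| = 5.65×10⁻⁴ / (1.28×10⁻⁴ × 1.23) = 3.59 m/s
Converting: 3.59 m/s × 1.944 = 6.98 knots

6.98 knots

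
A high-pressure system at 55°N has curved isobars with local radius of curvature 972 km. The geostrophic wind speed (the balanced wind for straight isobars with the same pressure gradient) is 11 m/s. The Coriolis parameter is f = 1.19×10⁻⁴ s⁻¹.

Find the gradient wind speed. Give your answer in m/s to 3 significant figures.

12.3 m/s

Around a high, pressure-gradient force acts outward with centrifugal, so Coriolis balances both:
fV = (1/ρ)|∂P/∂n| + V²/R  →  V² − fR·V + fR·V_g = 0
With fR = 1.19×10⁻⁴ × 972×10³ m = 116 m/s:
V = [fR − √((fR)² − 4 fR V_g)]/2 = [116 − √(116² − 4×116×11)]/2 = 12.3 m/s
Supergeostrophic (V > V_g = 11 m/s), as expected around a high.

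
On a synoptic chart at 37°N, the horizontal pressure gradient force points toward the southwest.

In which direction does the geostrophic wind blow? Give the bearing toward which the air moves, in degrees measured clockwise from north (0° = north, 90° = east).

The pressure-gradient force points toward the southwest (bearing 225°).
Geostrophic balance: in the Northern Hemisphere the Coriolis force deflects motion to the right, so the geostrophic wind blows 90° to the right of the pressure-gradient force (low pressure on the left).
Rotating 225° by 90° clockwise gives 315° — the wind blows toward the northwest.

315°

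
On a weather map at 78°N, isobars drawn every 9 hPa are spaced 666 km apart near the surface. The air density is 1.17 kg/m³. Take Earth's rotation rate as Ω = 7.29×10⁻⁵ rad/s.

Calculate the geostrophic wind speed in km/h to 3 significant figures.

Coriolis parameter at 78°N:
f = 2Ω sin φ = 2 × 7.29×10⁻⁵ × sin 78° = 1.43×10⁻⁴ s⁻¹
Pressure gradient: |∂P/∂n| = 900 Pa / 666000 m = 1.35×10⁻³ Pa/m
Geostrophic balance (pressure-gradient force = Coriolis force):
V_g = (1/(fρ)) |∂P/∂n| = 1.35×10⁻³ / (1.43×10⁻⁴ × 1.17) = 8.10 m/s
Converting: 8.10 m/s × 3.6 = 29.2 km/h

29.2 km/h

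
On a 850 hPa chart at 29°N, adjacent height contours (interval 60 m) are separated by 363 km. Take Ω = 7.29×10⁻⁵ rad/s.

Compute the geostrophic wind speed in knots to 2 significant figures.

Coriolis parameter at 29°N:
f = 2Ω sin φ = 2 × 7.29×10⁻⁵ × sin 29° = 7.07×10⁻⁵ s⁻¹
Height gradient: |∂Z/∂n| = 60 m / 363000 m = 1.65×10⁻⁴
On a pressure surface, geostrophic balance gives V_g = (g/f)|∂Z/∂n|:
V_g = 9.81 × 1.65×10⁻⁴ / 7.07×10⁻⁵ = 22.9 m/s
Converting: 22.9 m/s × 1.944 = 45 knots

45 knots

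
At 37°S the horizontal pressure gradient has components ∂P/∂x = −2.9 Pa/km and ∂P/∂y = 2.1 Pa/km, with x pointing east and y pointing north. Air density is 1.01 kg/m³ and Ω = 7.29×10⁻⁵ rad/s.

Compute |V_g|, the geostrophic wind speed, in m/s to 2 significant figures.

40 m/s

Coriolis parameter at 37°S:
f = 2Ω sin φ = 2 × 7.29×10⁻⁵ × sin 37° = 8.77×10⁻⁵ s⁻¹
In the Southern Hemisphere f is negative: f = −8.77×10⁻⁵ s⁻¹.
Component geostrophic relations (x east, y north):
u_g = −(1/(fρ)) ∂P/∂y,  v_g = (1/(fρ)) ∂P/∂x
u_g = −(2.1×10⁻³)/(−8.77×10⁻⁵ × 1.01) = 23.7 m/s;  v_g = (−2.9×10⁻³)/(−8.77×10⁻⁵ × 1.01) = 32.7 m/s
|V_g| = √(u_g² + v_g²) = 40.4 m/s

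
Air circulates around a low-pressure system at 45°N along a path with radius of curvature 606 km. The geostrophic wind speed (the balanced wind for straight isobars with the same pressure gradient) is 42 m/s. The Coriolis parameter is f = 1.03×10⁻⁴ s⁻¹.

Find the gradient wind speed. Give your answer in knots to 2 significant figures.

56 knots

Around a low, centrifugal force acts outward with Coriolis, so pressure-gradient force balances both:
(1/ρ)|∂P/∂n| = fV + V²/R  →  V² + fR·V − fR·V_g = 0
With fR = 1.03×10⁻⁴ × 606×10³ m = 62.4 m/s:
V = [−fR + √((fR)² + 4 fR V_g)]/2 = [−62.4 + √(62.4² + 4×62.4×42)]/2 = 28.8 m/s
Subgeostrophic (V < V_g = 42 m/s), as expected around a low.
Converting: 28.8 m/s × 1.944 = 56 knots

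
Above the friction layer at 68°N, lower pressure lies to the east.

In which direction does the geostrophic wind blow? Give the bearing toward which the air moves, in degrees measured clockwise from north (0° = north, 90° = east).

180°

The pressure-gradient force points toward the east (bearing 090°).
Geostrophic balance: in the Northern Hemisphere the Coriolis force deflects motion to the right, so the geostrophic wind blows 90° to the right of the pressure-gradient force (low pressure on the left).
Rotating 090° by 90° clockwise gives 180° — the wind blows toward the south.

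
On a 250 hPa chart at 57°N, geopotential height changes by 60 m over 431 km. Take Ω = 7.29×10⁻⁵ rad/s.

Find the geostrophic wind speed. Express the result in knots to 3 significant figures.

21.7 knots

Coriolis parameter at 57°N:
f = 2Ω sin φ = 2 × 7.29×10⁻⁵ × sin 57° = 1.22×10⁻⁴ s⁻¹
Height gradient: |∂Z/∂n| = 60 m / 431000 m = 1.39×10⁻⁴
On a pressure surface, geostrophic balance gives V_g = (g/f)|∂Z/∂n|:
V_g = 9.81 × 1.39×10⁻⁴ / 1.22×10⁻⁴ = 11.2 m/s
Converting: 11.2 m/s × 1.944 = 21.7 knots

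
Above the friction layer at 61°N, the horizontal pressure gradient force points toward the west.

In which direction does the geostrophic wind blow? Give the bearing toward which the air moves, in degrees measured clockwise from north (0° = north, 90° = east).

The pressure-gradient force points toward the west (bearing 270°).
Geostrophic balance: in the Northern Hemisphere the Coriolis force deflects motion to the right, so the geostrophic wind blows 90° to the right of the pressure-gradient force (low pressure on the left).
Rotating 270° by 90° clockwise gives 000° — the wind blows toward the north.

000°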